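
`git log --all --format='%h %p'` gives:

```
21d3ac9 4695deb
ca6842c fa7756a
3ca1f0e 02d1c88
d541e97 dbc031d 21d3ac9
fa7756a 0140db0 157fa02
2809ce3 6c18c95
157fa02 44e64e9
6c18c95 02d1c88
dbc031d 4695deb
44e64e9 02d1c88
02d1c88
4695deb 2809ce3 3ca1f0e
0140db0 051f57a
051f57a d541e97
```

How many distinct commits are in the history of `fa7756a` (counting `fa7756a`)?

13

Walking parent pointers from fa7756a: reachable set = {0140db0, 02d1c88, 051f57a, 157fa02, 21d3ac9, 2809ce3, 3ca1f0e, 44e64e9, 4695deb, 6c18c95, d541e97, dbc031d, fa7756a}.
That is 13 commits.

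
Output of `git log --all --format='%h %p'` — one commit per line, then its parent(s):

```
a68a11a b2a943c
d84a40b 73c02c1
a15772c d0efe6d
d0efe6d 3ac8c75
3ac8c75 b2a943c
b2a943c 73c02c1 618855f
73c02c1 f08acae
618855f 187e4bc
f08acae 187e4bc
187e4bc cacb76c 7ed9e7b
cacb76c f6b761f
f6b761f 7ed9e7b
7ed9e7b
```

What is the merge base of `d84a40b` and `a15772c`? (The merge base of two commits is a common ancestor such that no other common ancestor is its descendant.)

Ancestors of d84a40b: {187e4bc, 73c02c1, 7ed9e7b, cacb76c, d84a40b, f08acae, f6b761f}.
Ancestors of a15772c: {187e4bc, 3ac8c75, 618855f, 73c02c1, 7ed9e7b, a15772c, b2a943c, cacb76c, d0efe6d, f08acae, f6b761f}.
Common ancestors: {187e4bc, 73c02c1, 7ed9e7b, cacb76c, f08acae, f6b761f}.
Among these, 73c02c1 is not an ancestor of any other common ancestor — it is the merge base.

73c02c1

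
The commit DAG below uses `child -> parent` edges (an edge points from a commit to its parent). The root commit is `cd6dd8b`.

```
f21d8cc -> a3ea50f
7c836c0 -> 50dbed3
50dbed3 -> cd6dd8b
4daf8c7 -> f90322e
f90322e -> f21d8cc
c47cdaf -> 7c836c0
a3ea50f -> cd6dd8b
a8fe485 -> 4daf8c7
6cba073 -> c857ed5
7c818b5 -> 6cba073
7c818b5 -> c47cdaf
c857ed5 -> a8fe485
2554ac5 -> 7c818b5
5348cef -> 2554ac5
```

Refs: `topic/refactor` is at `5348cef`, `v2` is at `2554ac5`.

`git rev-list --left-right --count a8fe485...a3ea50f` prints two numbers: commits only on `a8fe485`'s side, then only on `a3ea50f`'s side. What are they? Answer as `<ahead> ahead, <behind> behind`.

Reachable from a8fe485: {4daf8c7, a3ea50f, a8fe485, cd6dd8b, f21d8cc, f90322e}.
Reachable from a3ea50f: {a3ea50f, cd6dd8b}.
Only in a8fe485's history (ahead): {4daf8c7, a8fe485, f21d8cc, f90322e} — 4.
Only in a3ea50f's history (behind): {} — 0.

4 ahead, 0 behind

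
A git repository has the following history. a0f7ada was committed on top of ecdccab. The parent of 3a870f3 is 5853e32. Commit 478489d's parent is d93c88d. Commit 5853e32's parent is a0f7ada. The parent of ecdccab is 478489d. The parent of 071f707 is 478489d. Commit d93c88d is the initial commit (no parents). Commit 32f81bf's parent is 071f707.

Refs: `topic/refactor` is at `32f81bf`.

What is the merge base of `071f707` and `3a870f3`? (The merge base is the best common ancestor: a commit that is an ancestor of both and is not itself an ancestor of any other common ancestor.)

Ancestors of 071f707: {071f707, 478489d, d93c88d}.
Ancestors of 3a870f3: {3a870f3, 478489d, 5853e32, a0f7ada, d93c88d, ecdccab}.
Common ancestors: {478489d, d93c88d}.
Among these, 478489d is not an ancestor of any other common ancestor — it is the merge base.

478489d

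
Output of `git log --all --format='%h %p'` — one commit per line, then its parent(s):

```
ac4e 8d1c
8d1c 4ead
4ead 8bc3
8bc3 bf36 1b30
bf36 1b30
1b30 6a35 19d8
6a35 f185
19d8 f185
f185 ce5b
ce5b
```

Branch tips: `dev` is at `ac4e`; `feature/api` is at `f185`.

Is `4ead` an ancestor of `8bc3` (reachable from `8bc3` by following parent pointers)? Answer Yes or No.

Ancestors of 8bc3: {19d8, 1b30, 6a35, 8bc3, bf36, ce5b, f185}.
4ead is not in that set, so it is not an ancestor of 8bc3.

No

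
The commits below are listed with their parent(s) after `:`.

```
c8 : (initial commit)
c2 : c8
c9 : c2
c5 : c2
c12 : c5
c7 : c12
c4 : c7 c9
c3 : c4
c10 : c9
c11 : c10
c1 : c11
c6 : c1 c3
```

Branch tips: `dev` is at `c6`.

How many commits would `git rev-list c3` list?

Walking parent pointers from c3: reachable set = {c12, c2, c3, c4, c5, c7, c8, c9}.
That is 8 commits.

8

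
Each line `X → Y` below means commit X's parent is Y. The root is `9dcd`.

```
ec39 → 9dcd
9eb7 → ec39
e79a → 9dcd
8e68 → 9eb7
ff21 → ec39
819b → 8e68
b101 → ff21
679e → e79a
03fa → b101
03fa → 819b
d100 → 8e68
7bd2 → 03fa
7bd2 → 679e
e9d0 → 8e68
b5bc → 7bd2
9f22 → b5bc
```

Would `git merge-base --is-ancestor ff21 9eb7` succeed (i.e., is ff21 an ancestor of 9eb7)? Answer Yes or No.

No

Ancestors of 9eb7: {9dcd, 9eb7, ec39}.
ff21 is not in that set, so it is not an ancestor of 9eb7.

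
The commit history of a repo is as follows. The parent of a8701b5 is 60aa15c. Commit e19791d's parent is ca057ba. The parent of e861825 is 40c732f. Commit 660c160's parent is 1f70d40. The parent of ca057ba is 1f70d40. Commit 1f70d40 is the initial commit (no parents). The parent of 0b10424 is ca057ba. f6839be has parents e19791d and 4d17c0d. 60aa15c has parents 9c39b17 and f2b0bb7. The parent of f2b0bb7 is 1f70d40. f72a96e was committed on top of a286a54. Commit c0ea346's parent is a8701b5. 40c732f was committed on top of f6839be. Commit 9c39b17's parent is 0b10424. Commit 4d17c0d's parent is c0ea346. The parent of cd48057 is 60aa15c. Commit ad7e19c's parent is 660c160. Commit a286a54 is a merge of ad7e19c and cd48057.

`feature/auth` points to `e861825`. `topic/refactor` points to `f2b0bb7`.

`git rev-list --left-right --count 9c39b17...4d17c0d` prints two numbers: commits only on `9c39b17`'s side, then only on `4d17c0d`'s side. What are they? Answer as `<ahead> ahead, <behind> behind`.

Reachable from 9c39b17: {0b10424, 1f70d40, 9c39b17, ca057ba}.
Reachable from 4d17c0d: {0b10424, 1f70d40, 4d17c0d, 60aa15c, 9c39b17, a8701b5, c0ea346, ca057ba, f2b0bb7}.
Only in 9c39b17's history (ahead): {} — 0.
Only in 4d17c0d's history (behind): {4d17c0d, 60aa15c, a8701b5, c0ea346, f2b0bb7} — 5.

0 ahead, 5 behind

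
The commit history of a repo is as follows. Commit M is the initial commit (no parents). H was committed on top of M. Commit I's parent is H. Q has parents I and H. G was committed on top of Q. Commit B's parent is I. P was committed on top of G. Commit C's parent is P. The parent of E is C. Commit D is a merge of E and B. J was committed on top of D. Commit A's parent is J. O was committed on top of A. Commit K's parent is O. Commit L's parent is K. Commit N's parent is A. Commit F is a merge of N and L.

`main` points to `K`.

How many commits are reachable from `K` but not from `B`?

Reachable from K: {A, B, C, D, E, G, H, I, J, K, M, O, P, Q}.
Reachable from B: {B, H, I, M}.
In K's history but not B's: {A, C, D, E, G, J, K, O, P, Q} — 10 commits.

10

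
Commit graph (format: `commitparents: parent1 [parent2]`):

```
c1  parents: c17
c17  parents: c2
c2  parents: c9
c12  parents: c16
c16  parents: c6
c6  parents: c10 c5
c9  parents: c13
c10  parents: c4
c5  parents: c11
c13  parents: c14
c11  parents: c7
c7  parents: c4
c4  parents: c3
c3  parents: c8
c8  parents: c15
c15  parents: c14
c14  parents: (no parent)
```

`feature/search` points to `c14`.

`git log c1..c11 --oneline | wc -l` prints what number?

Reachable from c11: {c11, c14, c15, c3, c4, c7, c8}.
Reachable from c1: {c1, c13, c14, c17, c2, c9}.
In c11's history but not c1's: {c11, c15, c3, c4, c7, c8} — 6 commits.

6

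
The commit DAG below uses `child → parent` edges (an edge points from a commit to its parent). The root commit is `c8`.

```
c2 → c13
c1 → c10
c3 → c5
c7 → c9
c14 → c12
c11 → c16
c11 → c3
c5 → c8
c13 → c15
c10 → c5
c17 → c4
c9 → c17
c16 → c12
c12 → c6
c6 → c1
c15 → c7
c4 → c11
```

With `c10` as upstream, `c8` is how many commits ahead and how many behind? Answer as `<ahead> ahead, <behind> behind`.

Reachable from c8: {c8}.
Reachable from c10: {c10, c5, c8}.
Only in c8's history (ahead): {} — 0.
Only in c10's history (behind): {c10, c5} — 2.

0 ahead, 2 behind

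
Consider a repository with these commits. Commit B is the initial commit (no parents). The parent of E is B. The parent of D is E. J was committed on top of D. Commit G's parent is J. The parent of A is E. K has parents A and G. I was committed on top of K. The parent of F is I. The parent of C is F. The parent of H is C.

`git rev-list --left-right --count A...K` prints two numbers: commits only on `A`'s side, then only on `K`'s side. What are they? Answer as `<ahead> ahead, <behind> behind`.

Reachable from A: {A, B, E}.
Reachable from K: {A, B, D, E, G, J, K}.
Only in A's history (ahead): {} — 0.
Only in K's history (behind): {D, G, J, K} — 4.

0 ahead, 4 behind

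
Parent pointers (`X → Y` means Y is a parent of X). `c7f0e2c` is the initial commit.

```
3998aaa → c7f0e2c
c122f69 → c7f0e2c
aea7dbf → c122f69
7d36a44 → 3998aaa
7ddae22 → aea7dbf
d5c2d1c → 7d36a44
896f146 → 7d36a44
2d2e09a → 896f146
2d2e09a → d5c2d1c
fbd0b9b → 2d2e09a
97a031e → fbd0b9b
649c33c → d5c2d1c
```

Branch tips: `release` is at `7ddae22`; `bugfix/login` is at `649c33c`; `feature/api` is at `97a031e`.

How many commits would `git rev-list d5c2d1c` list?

4

Walking parent pointers from d5c2d1c: reachable set = {3998aaa, 7d36a44, c7f0e2c, d5c2d1c}.
That is 4 commits.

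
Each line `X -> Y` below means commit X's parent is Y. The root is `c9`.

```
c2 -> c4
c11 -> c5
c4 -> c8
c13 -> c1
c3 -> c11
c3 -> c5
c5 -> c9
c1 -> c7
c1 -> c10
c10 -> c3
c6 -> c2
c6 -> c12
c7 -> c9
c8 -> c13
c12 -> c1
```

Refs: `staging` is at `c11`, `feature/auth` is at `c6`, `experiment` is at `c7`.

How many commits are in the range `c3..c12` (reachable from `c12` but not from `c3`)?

Reachable from c12: {c1, c10, c11, c12, c3, c5, c7, c9}.
Reachable from c3: {c11, c3, c5, c9}.
In c12's history but not c3's: {c1, c10, c12, c7} — 4 commits.

4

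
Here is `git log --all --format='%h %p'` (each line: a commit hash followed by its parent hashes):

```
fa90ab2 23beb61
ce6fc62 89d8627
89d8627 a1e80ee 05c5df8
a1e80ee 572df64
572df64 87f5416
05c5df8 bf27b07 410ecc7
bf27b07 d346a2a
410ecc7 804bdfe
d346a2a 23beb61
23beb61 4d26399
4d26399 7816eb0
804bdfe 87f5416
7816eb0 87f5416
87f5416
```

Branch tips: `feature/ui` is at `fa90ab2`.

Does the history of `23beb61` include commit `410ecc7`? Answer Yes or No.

Ancestors of 23beb61: {23beb61, 4d26399, 7816eb0, 87f5416}.
410ecc7 is not in that set, so it is not an ancestor of 23beb61.

No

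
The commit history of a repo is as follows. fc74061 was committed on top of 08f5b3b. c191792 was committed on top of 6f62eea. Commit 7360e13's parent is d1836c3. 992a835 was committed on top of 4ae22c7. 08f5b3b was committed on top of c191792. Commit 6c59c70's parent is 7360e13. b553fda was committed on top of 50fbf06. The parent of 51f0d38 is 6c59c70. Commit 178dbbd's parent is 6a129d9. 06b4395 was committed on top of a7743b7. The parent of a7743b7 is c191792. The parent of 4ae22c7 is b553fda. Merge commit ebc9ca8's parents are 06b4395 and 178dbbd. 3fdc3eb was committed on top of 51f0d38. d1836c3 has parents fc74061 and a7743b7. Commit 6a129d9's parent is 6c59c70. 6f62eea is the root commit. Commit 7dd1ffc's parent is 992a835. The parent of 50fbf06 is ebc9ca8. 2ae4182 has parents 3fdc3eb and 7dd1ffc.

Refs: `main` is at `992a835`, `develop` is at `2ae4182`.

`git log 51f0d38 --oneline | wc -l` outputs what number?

Walking parent pointers from 51f0d38: reachable set = {08f5b3b, 51f0d38, 6c59c70, 6f62eea, 7360e13, a7743b7, c191792, d1836c3, fc74061}.
That is 9 commits.

9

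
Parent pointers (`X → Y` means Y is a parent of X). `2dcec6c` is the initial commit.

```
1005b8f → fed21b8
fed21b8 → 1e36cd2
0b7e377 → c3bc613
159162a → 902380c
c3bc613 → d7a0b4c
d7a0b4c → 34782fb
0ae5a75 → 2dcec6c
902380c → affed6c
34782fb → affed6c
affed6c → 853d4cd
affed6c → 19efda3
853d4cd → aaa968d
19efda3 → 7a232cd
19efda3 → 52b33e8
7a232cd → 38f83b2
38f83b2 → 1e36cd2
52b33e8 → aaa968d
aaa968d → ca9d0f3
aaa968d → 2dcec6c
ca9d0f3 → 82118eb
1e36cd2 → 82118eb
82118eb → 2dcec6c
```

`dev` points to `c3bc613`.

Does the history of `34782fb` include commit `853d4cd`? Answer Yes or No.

Yes

Ancestors of 34782fb (commits reachable by following parents): {19efda3, 1e36cd2, 2dcec6c, 34782fb, 38f83b2, 52b33e8, 7a232cd, 82118eb, 853d4cd, aaa968d, affed6c, ca9d0f3}.
853d4cd is in that set, so it is an ancestor of 34782fb.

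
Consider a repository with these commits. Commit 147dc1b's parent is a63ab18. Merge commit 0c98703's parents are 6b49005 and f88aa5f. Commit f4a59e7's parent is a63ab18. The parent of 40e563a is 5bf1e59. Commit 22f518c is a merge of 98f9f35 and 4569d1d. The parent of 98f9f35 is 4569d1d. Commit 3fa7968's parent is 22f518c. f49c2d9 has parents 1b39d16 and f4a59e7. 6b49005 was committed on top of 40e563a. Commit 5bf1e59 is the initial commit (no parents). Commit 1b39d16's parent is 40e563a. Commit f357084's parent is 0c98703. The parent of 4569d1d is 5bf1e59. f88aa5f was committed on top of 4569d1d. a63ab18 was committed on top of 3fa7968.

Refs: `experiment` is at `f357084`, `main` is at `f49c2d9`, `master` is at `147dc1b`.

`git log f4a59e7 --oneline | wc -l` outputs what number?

Walking parent pointers from f4a59e7: reachable set = {22f518c, 3fa7968, 4569d1d, 5bf1e59, 98f9f35, a63ab18, f4a59e7}.
That is 7 commits.

7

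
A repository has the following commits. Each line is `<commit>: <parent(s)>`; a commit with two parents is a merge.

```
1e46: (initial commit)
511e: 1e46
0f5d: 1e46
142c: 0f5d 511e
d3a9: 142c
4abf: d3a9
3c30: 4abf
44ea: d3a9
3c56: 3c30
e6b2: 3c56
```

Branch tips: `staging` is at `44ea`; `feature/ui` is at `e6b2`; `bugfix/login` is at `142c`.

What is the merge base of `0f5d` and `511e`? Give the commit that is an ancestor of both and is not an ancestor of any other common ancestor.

Ancestors of 0f5d: {0f5d, 1e46}.
Ancestors of 511e: {1e46, 511e}.
Common ancestors: {1e46}.
The only common ancestor is 1e46, so it is the merge base.

1e46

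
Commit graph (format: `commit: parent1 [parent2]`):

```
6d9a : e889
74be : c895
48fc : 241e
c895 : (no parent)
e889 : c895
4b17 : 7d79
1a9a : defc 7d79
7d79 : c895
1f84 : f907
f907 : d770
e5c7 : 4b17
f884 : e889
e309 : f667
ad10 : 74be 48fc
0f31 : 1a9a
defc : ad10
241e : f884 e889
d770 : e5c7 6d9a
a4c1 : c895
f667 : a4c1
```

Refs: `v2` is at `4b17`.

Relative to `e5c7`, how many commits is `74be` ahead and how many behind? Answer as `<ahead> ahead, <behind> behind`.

Reachable from 74be: {74be, c895}.
Reachable from e5c7: {4b17, 7d79, c895, e5c7}.
Only in 74be's history (ahead): {74be} — 1.
Only in e5c7's history (behind): {4b17, 7d79, e5c7} — 3.

1 ahead, 3 behind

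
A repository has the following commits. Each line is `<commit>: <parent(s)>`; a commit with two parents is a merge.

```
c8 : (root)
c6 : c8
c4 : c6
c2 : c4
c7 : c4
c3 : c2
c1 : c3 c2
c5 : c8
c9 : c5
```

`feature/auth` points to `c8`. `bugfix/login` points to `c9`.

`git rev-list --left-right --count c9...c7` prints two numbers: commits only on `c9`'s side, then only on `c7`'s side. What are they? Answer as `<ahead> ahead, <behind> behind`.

2 ahead, 3 behind

Reachable from c9: {c5, c8, c9}.
Reachable from c7: {c4, c6, c7, c8}.
Only in c9's history (ahead): {c5, c9} — 2.
Only in c7's history (behind): {c4, c6, c7} — 3.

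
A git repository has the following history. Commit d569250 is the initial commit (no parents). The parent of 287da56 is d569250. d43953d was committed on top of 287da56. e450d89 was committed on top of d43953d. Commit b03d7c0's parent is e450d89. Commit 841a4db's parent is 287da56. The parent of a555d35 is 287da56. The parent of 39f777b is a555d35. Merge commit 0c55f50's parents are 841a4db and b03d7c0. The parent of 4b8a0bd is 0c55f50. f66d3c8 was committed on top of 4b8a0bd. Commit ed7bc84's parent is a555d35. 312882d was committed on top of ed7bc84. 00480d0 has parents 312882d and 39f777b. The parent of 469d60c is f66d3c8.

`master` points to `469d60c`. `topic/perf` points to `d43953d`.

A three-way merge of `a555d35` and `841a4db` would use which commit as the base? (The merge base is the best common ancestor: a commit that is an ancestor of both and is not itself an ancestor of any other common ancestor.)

287da56

Ancestors of a555d35: {287da56, a555d35, d569250}.
Ancestors of 841a4db: {287da56, 841a4db, d569250}.
Common ancestors: {287da56, d569250}.
Among these, 287da56 is not an ancestor of any other common ancestor — it is the merge base.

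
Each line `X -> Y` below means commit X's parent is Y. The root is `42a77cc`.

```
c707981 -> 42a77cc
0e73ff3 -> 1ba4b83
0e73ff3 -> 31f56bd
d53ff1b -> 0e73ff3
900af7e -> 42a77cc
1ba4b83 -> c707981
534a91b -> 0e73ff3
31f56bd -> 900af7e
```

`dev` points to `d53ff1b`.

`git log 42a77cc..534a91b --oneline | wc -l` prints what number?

Reachable from 534a91b: {0e73ff3, 1ba4b83, 31f56bd, 42a77cc, 534a91b, 900af7e, c707981}.
Reachable from 42a77cc: {42a77cc}.
In 534a91b's history but not 42a77cc's: {0e73ff3, 1ba4b83, 31f56bd, 534a91b, 900af7e, c707981} — 6 commits.

6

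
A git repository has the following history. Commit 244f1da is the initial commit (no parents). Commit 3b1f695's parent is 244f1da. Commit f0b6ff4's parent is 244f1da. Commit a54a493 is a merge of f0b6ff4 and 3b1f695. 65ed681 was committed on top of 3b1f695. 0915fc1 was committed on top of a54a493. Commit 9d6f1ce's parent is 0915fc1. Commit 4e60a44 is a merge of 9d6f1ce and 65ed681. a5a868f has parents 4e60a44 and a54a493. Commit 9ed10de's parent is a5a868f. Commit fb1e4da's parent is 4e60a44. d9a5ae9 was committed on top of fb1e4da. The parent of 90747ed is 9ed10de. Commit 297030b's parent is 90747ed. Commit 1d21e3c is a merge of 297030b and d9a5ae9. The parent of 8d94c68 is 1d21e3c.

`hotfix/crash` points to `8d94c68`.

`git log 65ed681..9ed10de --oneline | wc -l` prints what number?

Reachable from 9ed10de: {0915fc1, 244f1da, 3b1f695, 4e60a44, 65ed681, 9d6f1ce, 9ed10de, a54a493, a5a868f, f0b6ff4}.
Reachable from 65ed681: {244f1da, 3b1f695, 65ed681}.
In 9ed10de's history but not 65ed681's: {0915fc1, 4e60a44, 9d6f1ce, 9ed10de, a54a493, a5a868f, f0b6ff4} — 7 commits.

7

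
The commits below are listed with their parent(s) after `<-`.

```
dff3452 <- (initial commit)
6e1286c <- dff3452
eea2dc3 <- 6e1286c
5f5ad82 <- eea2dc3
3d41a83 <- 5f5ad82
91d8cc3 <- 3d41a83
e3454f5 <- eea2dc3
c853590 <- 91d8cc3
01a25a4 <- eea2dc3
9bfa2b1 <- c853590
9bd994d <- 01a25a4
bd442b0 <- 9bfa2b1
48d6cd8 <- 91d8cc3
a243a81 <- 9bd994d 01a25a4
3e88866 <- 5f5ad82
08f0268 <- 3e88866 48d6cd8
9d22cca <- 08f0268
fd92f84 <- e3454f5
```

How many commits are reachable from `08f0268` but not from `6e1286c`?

Reachable from 08f0268: {08f0268, 3d41a83, 3e88866, 48d6cd8, 5f5ad82, 6e1286c, 91d8cc3, dff3452, eea2dc3}.
Reachable from 6e1286c: {6e1286c, dff3452}.
In 08f0268's history but not 6e1286c's: {08f0268, 3d41a83, 3e88866, 48d6cd8, 5f5ad82, 91d8cc3, eea2dc3} — 7 commits.

7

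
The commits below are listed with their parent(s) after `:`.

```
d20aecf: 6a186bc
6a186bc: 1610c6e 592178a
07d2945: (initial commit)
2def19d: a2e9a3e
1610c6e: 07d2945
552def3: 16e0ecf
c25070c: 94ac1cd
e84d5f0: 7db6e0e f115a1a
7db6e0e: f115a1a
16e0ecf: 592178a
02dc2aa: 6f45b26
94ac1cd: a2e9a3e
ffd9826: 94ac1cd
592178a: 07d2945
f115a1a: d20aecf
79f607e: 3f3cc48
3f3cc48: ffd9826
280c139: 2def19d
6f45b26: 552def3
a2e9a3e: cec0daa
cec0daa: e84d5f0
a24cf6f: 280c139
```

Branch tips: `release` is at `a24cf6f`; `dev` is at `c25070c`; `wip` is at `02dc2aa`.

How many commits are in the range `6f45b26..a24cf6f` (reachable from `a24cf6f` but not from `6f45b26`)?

Reachable from a24cf6f: {07d2945, 1610c6e, 280c139, 2def19d, 592178a, 6a186bc, 7db6e0e, a24cf6f, a2e9a3e, cec0daa, d20aecf, e84d5f0, f115a1a}.
Reachable from 6f45b26: {07d2945, 16e0ecf, 552def3, 592178a, 6f45b26}.
In a24cf6f's history but not 6f45b26's: {1610c6e, 280c139, 2def19d, 6a186bc, 7db6e0e, a24cf6f, a2e9a3e, cec0daa, d20aecf, e84d5f0, f115a1a} — 11 commits.

11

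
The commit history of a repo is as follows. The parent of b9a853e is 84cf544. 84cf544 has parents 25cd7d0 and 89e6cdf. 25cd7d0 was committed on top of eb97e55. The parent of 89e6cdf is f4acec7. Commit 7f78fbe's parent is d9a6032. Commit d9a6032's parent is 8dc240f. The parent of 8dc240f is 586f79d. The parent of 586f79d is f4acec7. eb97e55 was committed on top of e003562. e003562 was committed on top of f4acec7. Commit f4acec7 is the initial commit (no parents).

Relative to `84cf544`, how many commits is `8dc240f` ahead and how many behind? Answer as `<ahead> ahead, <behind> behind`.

2 ahead, 5 behind

Reachable from 8dc240f: {586f79d, 8dc240f, f4acec7}.
Reachable from 84cf544: {25cd7d0, 84cf544, 89e6cdf, e003562, eb97e55, f4acec7}.
Only in 8dc240f's history (ahead): {586f79d, 8dc240f} — 2.
Only in 84cf544's history (behind): {25cd7d0, 84cf544, 89e6cdf, e003562, eb97e55} — 5.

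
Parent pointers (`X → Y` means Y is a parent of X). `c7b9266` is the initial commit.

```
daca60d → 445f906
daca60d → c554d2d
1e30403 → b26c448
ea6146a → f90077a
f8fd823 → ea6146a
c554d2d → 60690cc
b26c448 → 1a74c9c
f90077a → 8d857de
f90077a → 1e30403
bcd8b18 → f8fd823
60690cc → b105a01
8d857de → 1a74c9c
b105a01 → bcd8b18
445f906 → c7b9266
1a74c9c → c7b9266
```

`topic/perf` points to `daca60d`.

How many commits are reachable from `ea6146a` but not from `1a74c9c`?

Reachable from ea6146a: {1a74c9c, 1e30403, 8d857de, b26c448, c7b9266, ea6146a, f90077a}.
Reachable from 1a74c9c: {1a74c9c, c7b9266}.
In ea6146a's history but not 1a74c9c's: {1e30403, 8d857de, b26c448, ea6146a, f90077a} — 5 commits.

5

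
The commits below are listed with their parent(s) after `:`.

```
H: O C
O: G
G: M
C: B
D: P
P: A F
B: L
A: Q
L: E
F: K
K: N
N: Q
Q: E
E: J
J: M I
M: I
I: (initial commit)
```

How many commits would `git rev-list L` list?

Walking parent pointers from L: reachable set = {E, I, J, L, M}.
That is 5 commits.

5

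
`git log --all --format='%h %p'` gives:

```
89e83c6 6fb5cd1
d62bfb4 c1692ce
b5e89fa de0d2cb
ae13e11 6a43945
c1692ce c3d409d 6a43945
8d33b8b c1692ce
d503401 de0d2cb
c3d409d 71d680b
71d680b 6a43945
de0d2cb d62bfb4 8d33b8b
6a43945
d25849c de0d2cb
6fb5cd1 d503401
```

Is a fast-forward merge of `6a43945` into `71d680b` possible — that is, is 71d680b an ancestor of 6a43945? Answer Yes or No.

No

A fast-forward from 71d680b to 6a43945 is possible iff 71d680b is an ancestor of 6a43945.
Ancestors of 6a43945: {6a43945}.
71d680b is not among them, so fast-forward is not possible.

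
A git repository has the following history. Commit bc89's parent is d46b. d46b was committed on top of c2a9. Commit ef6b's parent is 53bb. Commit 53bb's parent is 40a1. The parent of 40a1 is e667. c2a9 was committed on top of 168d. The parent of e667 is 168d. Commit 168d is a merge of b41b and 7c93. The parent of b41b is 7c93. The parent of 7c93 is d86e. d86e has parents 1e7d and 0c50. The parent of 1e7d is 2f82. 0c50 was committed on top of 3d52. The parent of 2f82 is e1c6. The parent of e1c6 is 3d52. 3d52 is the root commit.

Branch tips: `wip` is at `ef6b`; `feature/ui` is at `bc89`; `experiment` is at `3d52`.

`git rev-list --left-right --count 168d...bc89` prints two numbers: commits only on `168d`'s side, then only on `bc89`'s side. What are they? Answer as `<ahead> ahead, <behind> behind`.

0 ahead, 3 behind

Reachable from 168d: {0c50, 168d, 1e7d, 2f82, 3d52, 7c93, b41b, d86e, e1c6}.
Reachable from bc89: {0c50, 168d, 1e7d, 2f82, 3d52, 7c93, b41b, bc89, c2a9, d46b, d86e, e1c6}.
Only in 168d's history (ahead): {} — 0.
Only in bc89's history (behind): {bc89, c2a9, d46b} — 3.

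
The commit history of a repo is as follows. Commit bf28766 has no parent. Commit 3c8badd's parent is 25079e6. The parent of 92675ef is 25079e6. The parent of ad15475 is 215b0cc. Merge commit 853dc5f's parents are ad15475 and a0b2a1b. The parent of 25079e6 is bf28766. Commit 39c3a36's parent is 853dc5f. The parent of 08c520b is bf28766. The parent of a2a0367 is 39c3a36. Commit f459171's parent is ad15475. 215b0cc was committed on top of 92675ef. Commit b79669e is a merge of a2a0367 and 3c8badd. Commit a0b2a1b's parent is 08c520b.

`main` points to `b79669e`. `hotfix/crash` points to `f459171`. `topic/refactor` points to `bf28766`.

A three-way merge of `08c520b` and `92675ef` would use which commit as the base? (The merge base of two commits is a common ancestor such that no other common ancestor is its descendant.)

Ancestors of 08c520b: {08c520b, bf28766}.
Ancestors of 92675ef: {25079e6, 92675ef, bf28766}.
Common ancestors: {bf28766}.
The only common ancestor is bf28766, so it is the merge base.

bf28766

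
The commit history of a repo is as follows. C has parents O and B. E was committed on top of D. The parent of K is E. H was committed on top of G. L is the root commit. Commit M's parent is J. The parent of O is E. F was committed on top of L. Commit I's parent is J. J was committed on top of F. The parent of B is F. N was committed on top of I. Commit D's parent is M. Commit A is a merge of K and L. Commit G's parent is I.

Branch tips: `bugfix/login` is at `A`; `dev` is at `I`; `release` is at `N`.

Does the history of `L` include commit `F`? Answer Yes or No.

Ancestors of L: {L}.
F is not in that set, so it is not an ancestor of L.

No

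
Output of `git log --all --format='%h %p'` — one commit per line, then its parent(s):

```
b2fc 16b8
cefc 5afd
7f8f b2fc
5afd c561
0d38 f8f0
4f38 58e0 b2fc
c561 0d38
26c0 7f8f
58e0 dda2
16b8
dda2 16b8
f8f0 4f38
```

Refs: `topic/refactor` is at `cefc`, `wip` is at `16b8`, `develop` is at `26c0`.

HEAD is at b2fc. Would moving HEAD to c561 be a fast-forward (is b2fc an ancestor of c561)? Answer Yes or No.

Yes

A fast-forward from b2fc to c561 is possible iff b2fc is an ancestor of c561.
Ancestors of c561: {0d38, 16b8, 4f38, 58e0, b2fc, c561, dda2, f8f0}.
b2fc is among them, so fast-forward is possible.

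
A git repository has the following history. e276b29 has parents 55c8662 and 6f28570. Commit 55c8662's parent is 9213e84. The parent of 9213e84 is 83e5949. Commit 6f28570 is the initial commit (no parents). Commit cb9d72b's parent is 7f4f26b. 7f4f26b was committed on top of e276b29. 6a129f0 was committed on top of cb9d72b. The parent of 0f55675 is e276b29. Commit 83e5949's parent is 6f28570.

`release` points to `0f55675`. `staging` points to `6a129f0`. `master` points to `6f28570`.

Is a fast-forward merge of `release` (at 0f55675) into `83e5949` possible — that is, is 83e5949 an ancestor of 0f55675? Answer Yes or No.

A fast-forward from 83e5949 to 0f55675 is possible iff 83e5949 is an ancestor of 0f55675.
Ancestors of 0f55675: {0f55675, 55c8662, 6f28570, 83e5949, 9213e84, e276b29}.
83e5949 is among them, so fast-forward is possible.

Yes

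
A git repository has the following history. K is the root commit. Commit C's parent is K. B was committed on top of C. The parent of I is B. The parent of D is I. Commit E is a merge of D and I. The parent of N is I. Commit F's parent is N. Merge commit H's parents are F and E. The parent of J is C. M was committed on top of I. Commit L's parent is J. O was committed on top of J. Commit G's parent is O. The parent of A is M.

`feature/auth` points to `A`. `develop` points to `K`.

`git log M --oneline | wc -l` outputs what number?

Walking parent pointers from M: reachable set = {B, C, I, K, M}.
That is 5 commits.

5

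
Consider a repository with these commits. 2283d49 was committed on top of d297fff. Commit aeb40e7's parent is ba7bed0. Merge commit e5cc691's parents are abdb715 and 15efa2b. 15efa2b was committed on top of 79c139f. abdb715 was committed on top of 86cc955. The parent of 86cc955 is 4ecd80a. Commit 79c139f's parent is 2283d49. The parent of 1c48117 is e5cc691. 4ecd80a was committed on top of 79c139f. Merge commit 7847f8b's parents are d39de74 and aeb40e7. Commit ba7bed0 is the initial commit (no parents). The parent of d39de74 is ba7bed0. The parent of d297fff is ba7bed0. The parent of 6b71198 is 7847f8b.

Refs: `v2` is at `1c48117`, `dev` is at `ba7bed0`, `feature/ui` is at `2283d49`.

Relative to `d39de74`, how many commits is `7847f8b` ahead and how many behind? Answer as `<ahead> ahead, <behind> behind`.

2 ahead, 0 behind

Reachable from 7847f8b: {7847f8b, aeb40e7, ba7bed0, d39de74}.
Reachable from d39de74: {ba7bed0, d39de74}.
Only in 7847f8b's history (ahead): {7847f8b, aeb40e7} — 2.
Only in d39de74's history (behind): {} — 0.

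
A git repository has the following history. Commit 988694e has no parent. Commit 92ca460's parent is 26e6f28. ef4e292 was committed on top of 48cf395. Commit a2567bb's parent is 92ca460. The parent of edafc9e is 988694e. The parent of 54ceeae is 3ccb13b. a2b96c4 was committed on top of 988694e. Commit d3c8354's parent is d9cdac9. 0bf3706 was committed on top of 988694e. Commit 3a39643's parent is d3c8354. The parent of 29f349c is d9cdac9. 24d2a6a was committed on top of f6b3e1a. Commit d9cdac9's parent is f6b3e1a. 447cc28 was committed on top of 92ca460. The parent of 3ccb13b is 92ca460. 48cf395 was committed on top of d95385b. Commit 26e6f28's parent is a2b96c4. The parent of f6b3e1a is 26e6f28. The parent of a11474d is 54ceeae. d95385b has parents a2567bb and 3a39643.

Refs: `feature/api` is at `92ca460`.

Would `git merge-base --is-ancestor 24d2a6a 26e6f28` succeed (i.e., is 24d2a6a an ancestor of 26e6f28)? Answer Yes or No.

No

Ancestors of 26e6f28: {26e6f28, 988694e, a2b96c4}.
24d2a6a is not in that set, so it is not an ancestor of 26e6f28.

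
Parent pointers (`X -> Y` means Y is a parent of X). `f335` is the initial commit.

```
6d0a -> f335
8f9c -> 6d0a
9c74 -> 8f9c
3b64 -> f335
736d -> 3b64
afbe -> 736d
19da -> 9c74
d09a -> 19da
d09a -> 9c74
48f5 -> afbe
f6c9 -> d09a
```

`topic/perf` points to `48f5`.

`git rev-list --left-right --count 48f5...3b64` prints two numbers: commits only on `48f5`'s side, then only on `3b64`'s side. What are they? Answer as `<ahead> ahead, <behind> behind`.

3 ahead, 0 behind

Reachable from 48f5: {3b64, 48f5, 736d, afbe, f335}.
Reachable from 3b64: {3b64, f335}.
Only in 48f5's history (ahead): {48f5, 736d, afbe} — 3.
Only in 3b64's history (behind): {} — 0.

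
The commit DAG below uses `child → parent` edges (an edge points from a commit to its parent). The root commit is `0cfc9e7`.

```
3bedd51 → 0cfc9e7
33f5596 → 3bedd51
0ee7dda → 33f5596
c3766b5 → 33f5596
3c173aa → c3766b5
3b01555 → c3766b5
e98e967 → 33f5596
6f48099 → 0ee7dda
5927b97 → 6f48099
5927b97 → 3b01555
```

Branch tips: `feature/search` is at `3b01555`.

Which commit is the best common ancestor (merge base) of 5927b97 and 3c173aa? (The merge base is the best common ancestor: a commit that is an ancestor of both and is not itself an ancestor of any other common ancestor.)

Ancestors of 5927b97: {0cfc9e7, 0ee7dda, 33f5596, 3b01555, 3bedd51, 5927b97, 6f48099, c3766b5}.
Ancestors of 3c173aa: {0cfc9e7, 33f5596, 3bedd51, 3c173aa, c3766b5}.
Common ancestors: {0cfc9e7, 33f5596, 3bedd51, c3766b5}.
Among these, c3766b5 is not an ancestor of any other common ancestor — it is the merge base.

c3766b5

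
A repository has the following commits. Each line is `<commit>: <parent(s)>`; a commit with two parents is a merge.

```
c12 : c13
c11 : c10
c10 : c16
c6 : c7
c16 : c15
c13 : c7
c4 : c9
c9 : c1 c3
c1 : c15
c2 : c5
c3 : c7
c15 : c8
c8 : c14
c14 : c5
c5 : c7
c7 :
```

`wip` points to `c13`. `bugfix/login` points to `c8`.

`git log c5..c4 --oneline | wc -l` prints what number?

7

Reachable from c4: {c1, c14, c15, c3, c4, c5, c7, c8, c9}.
Reachable from c5: {c5, c7}.
In c4's history but not c5's: {c1, c14, c15, c3, c4, c8, c9} — 7 commits.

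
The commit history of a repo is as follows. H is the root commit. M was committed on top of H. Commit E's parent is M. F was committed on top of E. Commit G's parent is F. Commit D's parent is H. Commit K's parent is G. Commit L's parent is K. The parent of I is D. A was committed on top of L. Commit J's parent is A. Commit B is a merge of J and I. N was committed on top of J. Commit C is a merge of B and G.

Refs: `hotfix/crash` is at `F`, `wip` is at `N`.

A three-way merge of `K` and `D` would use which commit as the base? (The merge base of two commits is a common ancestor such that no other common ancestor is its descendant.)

Ancestors of K: {E, F, G, H, K, M}.
Ancestors of D: {D, H}.
Common ancestors: {H}.
The only common ancestor is H, so it is the merge base.

H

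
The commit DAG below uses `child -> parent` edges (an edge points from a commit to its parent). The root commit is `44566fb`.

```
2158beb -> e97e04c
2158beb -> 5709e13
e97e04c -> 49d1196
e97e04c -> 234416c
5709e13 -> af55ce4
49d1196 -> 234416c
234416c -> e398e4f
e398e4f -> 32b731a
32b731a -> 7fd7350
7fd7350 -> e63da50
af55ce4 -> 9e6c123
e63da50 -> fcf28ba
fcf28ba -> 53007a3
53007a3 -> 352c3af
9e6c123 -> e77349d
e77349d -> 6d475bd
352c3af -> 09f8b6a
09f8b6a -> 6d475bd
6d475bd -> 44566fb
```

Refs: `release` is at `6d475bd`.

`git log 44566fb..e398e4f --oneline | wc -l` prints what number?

9

Reachable from e398e4f: {09f8b6a, 32b731a, 352c3af, 44566fb, 53007a3, 6d475bd, 7fd7350, e398e4f, e63da50, fcf28ba}.
Reachable from 44566fb: {44566fb}.
In e398e4f's history but not 44566fb's: {09f8b6a, 32b731a, 352c3af, 53007a3, 6d475bd, 7fd7350, e398e4f, e63da50, fcf28ba} — 9 commits.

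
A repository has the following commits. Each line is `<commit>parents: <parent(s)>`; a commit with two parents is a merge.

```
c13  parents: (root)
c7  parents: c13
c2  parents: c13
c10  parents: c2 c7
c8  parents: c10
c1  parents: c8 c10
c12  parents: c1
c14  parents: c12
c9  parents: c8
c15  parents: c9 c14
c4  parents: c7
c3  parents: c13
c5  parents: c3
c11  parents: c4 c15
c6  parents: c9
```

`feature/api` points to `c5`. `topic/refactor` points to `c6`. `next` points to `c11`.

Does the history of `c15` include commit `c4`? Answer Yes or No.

Ancestors of c15: {c1, c10, c12, c13, c14, c15, c2, c7, c8, c9}.
c4 is not in that set, so it is not an ancestor of c15.

No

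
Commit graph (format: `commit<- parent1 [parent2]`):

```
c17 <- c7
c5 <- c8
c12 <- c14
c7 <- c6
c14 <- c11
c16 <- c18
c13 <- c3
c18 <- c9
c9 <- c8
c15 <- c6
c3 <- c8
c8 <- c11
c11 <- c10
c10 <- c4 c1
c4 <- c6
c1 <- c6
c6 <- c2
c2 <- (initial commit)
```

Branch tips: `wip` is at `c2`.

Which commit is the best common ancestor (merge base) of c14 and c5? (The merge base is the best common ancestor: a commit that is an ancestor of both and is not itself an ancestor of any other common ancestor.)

c11

Ancestors of c14: {c1, c10, c11, c14, c2, c4, c6}.
Ancestors of c5: {c1, c10, c11, c2, c4, c5, c6, c8}.
Common ancestors: {c1, c10, c11, c2, c4, c6}.
Among these, c11 is not an ancestor of any other common ancestor — it is the merge base.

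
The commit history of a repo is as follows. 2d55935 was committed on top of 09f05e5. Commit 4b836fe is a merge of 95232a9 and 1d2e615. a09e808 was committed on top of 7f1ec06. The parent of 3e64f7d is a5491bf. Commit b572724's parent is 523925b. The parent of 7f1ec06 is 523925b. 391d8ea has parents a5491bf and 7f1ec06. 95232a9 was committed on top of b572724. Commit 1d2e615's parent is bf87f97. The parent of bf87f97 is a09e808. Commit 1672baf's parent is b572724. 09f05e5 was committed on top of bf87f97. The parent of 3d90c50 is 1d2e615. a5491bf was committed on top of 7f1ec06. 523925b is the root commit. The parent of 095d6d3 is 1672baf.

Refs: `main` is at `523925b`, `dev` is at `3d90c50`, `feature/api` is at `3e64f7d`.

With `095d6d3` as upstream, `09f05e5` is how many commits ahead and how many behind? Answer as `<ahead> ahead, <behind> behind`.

Reachable from 09f05e5: {09f05e5, 523925b, 7f1ec06, a09e808, bf87f97}.
Reachable from 095d6d3: {095d6d3, 1672baf, 523925b, b572724}.
Only in 09f05e5's history (ahead): {09f05e5, 7f1ec06, a09e808, bf87f97} — 4.
Only in 095d6d3's history (behind): {095d6d3, 1672baf, b572724} — 3.

4 ahead, 3 behind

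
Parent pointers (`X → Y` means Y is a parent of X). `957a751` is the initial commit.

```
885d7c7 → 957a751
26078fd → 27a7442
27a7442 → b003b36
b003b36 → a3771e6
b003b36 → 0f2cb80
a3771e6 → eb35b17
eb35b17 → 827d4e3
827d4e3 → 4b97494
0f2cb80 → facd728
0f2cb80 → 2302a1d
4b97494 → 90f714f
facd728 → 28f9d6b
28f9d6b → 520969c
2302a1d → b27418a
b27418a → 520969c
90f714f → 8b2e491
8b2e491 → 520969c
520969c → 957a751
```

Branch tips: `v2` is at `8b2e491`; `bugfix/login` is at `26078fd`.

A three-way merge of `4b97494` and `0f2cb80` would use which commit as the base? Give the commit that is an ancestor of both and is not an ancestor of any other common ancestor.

520969c

Ancestors of 4b97494: {4b97494, 520969c, 8b2e491, 90f714f, 957a751}.
Ancestors of 0f2cb80: {0f2cb80, 2302a1d, 28f9d6b, 520969c, 957a751, b27418a, facd728}.
Common ancestors: {520969c, 957a751}.
Among these, 520969c is not an ancestor of any other common ancestor — it is the merge base.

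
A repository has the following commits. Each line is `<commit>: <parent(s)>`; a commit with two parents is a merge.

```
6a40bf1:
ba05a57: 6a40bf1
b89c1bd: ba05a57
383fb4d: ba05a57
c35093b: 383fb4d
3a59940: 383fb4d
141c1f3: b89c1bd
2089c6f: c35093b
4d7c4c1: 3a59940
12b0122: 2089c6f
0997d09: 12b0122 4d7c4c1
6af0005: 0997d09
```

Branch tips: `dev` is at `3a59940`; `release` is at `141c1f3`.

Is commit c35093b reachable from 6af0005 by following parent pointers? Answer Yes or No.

Yes

Ancestors of 6af0005 (commits reachable by following parents): {0997d09, 12b0122, 2089c6f, 383fb4d, 3a59940, 4d7c4c1, 6a40bf1, 6af0005, ba05a57, c35093b}.
c35093b is in that set, so it is an ancestor of 6af0005.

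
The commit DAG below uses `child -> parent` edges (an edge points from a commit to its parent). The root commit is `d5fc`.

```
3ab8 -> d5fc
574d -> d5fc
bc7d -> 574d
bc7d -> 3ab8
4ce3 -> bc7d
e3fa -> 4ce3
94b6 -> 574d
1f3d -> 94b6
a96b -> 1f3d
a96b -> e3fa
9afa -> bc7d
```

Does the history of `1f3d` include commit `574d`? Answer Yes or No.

Ancestors of 1f3d (commits reachable by following parents): {1f3d, 574d, 94b6, d5fc}.
574d is in that set, so it is an ancestor of 1f3d.

Yes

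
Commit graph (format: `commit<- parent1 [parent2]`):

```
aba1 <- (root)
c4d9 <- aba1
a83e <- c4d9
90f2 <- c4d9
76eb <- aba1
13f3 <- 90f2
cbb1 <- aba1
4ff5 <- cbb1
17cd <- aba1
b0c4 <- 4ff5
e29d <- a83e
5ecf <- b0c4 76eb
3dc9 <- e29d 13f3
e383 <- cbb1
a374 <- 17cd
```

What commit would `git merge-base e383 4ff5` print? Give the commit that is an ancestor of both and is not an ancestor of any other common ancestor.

Ancestors of e383: {aba1, cbb1, e383}.
Ancestors of 4ff5: {4ff5, aba1, cbb1}.
Common ancestors: {aba1, cbb1}.
Among these, cbb1 is not an ancestor of any other common ancestor — it is the merge base.

cbb1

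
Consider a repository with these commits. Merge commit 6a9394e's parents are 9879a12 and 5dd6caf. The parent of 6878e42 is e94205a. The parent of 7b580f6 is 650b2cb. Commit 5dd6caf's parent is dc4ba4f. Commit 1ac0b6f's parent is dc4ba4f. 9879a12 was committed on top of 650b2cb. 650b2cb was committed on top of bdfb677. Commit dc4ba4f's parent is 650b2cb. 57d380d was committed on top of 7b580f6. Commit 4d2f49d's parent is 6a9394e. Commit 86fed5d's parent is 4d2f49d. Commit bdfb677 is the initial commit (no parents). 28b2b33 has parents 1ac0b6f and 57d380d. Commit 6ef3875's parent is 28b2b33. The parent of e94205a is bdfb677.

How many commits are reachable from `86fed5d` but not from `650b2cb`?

Reachable from 86fed5d: {4d2f49d, 5dd6caf, 650b2cb, 6a9394e, 86fed5d, 9879a12, bdfb677, dc4ba4f}.
Reachable from 650b2cb: {650b2cb, bdfb677}.
In 86fed5d's history but not 650b2cb's: {4d2f49d, 5dd6caf, 6a9394e, 86fed5d, 9879a12, dc4ba4f} — 6 commits.

6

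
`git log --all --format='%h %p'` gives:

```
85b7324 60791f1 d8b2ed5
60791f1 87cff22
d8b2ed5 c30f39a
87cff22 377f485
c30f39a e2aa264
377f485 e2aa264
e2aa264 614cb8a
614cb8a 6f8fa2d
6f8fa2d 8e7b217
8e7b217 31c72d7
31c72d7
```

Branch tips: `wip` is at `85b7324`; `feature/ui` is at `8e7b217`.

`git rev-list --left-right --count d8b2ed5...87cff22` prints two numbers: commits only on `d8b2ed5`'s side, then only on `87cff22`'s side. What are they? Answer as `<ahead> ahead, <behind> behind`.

Reachable from d8b2ed5: {31c72d7, 614cb8a, 6f8fa2d, 8e7b217, c30f39a, d8b2ed5, e2aa264}.
Reachable from 87cff22: {31c72d7, 377f485, 614cb8a, 6f8fa2d, 87cff22, 8e7b217, e2aa264}.
Only in d8b2ed5's history (ahead): {c30f39a, d8b2ed5} — 2.
Only in 87cff22's history (behind): {377f485, 87cff22} — 2.

2 ahead, 2 behind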